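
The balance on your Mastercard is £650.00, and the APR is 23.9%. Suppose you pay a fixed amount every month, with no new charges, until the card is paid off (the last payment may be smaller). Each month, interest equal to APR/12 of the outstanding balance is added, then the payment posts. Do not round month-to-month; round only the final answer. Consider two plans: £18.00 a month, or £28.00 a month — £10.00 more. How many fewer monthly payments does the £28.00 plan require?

33 fewer payments

Monthly rate r = 23.9%/12 = 1.99167% = 0.0199167.
At £18.00/mo: n = ⌈−ln(1 − rB₀/P)/ln(1+r)⌉ = 65 payments (last £7.36); total interest = total paid − £650.00 = £509.36.
At £28.00/mo: 32 payments (last £13.13); total interest £231.13.
Payments saved = 65 − 32 = 33.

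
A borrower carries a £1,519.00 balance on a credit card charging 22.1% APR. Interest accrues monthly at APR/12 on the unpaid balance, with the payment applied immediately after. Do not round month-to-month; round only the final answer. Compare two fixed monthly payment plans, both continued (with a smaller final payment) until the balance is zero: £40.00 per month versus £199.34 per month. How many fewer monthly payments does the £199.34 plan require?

Monthly rate r = 22.1%/12 = 1.84167% = 0.0184167.
At £40.00/mo: n = ⌈−ln(1 − rB₀/P)/ln(1+r)⌉ = 66 payments (last £34.44); total interest = total paid − £1,519.00 = £1,115.44.
At £199.34/mo: 9 payments (last £57.42); total interest £133.14.
Payments saved = 66 − 9 = 57.

57 fewer payments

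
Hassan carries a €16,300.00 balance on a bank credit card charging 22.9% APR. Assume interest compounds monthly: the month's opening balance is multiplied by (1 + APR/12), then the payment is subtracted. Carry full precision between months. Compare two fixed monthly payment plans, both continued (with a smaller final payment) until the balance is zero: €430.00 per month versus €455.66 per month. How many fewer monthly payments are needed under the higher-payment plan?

Monthly rate r = 22.9%/12 = 1.90833% = 0.0190833.
At €430.00/mo: n = ⌈−ln(1 − rB₀/P)/ln(1+r)⌉ = 68 payments (last €423.51); total interest = total paid − €16,300.00 = €12,933.51.
At €455.66/mo: 61 payments (last €327.54); total interest €11,367.14.
Payments saved = 68 − 61 = 7.

7 fewer payments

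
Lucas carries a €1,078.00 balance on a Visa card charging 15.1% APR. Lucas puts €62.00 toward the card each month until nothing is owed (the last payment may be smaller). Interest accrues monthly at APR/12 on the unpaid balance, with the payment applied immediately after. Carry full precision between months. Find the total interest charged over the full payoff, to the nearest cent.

€146.27

Monthly rate r = 15.1%/12 = 1.25833% = 0.0125833.
Payoff takes n = ⌈−ln(1 − rB₀/P)/ln(1+r)⌉ = ⌈19.745⌉ = 20 payments; the last is €46.27.
Total paid = 19·€62.00 + €46.27 = €1,224.27.
Total interest = total paid − principal = €1,224.27 − €1,078.00 = €146.27.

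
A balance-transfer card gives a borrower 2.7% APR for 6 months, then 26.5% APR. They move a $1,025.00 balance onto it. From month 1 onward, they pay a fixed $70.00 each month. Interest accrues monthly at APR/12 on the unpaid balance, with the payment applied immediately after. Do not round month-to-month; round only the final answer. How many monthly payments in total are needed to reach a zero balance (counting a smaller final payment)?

Promo months 1–6 at r₀ = 2.7%/12 = 0.00225; months 7+ at r₁ = 26.5%/12 = 0.0220833.
After month 6: iterate B ← B·(1+r₀) − $70.00 for 6 months → $616.55.
Then at r₁ with $70.00/mo: n₂ = −ln(1 − r₁·B/P)/ln(1+r₁) ≈ 9.90 → 10 more payments.

16 payments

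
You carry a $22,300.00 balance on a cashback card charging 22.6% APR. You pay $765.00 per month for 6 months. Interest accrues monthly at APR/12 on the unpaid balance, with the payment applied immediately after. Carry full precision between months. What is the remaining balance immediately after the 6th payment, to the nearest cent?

$20,129.95

Monthly rate r = 22.6%/12 = 1.88333% = 0.0188333.
Each month: B ← B·(1+r) − $765.00.
Month 1: interest $419.98; balance after payment $21,954.98.
Month 2: interest $413.49; balance after payment $21,603.47.
Month 3: interest $406.87; balance after payment $21,245.33.
Month 4: interest $400.12; balance after payment $20,880.45.
Month 5: interest $393.25; balance after payment $20,508.70.
Month 6: interest $386.25; balance after payment $20,129.95.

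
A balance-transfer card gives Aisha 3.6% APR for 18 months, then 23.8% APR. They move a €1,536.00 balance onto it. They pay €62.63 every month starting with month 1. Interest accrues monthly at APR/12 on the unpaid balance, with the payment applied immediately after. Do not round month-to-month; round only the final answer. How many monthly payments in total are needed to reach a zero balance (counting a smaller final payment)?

Promo months 1–18 at r₀ = 3.6%/12 = 0.003; months 19+ at r₁ = 23.8%/12 = 0.0198333.
After month 18: iterate B ← B·(1+r₀) − €62.63 for 18 months → €464.54.
Then at r₁ with €62.63/mo: n₂ = −ln(1 − r₁·B/P)/ln(1+r₁) ≈ 8.10 → 9 more payments.

27 payments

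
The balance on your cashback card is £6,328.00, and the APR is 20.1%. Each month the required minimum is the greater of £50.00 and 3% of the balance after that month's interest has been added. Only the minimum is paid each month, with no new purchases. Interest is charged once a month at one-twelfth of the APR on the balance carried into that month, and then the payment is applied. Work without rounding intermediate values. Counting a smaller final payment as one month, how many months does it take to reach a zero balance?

Monthly rate r = 20.1%/12 = 1.675% = 0.01675.
While 3% of the post-interest balance exceeds £50.00, each month B ← (B·(1+r))·(1 − 0.03), i.e. B shrinks by the factor (1+r)·0.97 = 0.98625.
This holds for months 1–98. Entering month 99 the balance is £1,628.87; 3% of the post-interest balance is now below £50.00, so the flat £50.00 minimum applies from here.
From month 99 a fixed £50.00 at rate r clears £1,628.87 in 48 more payments. Total: 98 + 48 = 146 months.

146 months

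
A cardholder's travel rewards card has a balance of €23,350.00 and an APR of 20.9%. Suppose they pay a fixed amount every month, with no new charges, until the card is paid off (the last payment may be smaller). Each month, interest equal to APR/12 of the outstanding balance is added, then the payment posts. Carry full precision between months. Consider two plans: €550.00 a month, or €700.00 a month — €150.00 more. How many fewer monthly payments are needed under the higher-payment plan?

27 fewer payments

Monthly rate r = 20.9%/12 = 1.74167% = 0.0174167.
At €550.00/mo: n = ⌈−ln(1 − rB₀/P)/ln(1+r)⌉ = 78 payments (last €487.64); total interest = total paid − €23,350.00 = €19,487.64.
At €700.00/mo: 51 payments (last €263.98); total interest €11,913.98.
Payments saved = 78 − 51 = 27.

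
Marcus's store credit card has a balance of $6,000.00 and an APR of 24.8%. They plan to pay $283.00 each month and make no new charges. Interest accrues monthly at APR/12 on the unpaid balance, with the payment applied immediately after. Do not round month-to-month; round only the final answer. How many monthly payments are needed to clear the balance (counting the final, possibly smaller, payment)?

29 months

Monthly rate r = 24.8%/12 = 2.06667% = 0.0206667.
Recurrence: B ← B·(1+r) − $283.00.
Month 1: interest $124.00; balance after payment $5,841.00.
Month 2: interest $120.71; balance after payment $5,678.71.
Closed form: n = −ln(1 − rB₀/P)/ln(1+r) = −ln(0.56184)/ln(1.02067) ≈ 28.185, so the balance reaches zero during payment 29.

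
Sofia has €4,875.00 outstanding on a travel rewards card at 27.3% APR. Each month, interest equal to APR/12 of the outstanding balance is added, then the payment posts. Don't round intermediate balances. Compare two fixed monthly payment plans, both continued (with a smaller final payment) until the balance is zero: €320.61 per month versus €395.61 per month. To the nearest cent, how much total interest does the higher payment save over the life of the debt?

Monthly rate r = 27.3%/12 = 2.275% = 0.02275.
At €320.61/mo: n = ⌈−ln(1 − rB₀/P)/ln(1+r)⌉ = 19 payments (last €280.01); total interest = total paid − €4,875.00 = €1,175.99.
At €395.61/mo: 15 payments (last €248.11); total interest €911.65.
Interest saved = €1,175.99 − €911.65 = €264.34.

€264.34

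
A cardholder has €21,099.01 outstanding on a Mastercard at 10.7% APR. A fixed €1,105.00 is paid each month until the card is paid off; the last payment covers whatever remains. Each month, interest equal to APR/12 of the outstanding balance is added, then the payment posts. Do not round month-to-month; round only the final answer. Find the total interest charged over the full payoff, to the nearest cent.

Monthly rate r = 10.7%/12 = 0.891667% = 0.00891667.
Payoff takes n = ⌈−ln(1 − rB₀/P)/ln(1+r)⌉ = ⌈21.025⌉ = 22 payments; the last is €27.24.
Total paid = 21·€1,105.00 + €27.24 = €23,232.24.
Total interest = total paid − principal = €23,232.24 − €21,099.01 = €2,133.23.

€2,133.23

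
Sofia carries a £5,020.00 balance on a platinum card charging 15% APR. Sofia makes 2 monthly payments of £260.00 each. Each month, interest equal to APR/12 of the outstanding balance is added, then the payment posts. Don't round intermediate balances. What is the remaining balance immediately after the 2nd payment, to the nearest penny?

£4,623.03

Monthly rate r = 15%/12 = 1.25% = 0.0125.
Each month: B ← B·(1+r) − £260.00.
Month 1: interest £62.75; balance after payment £4,822.75.
Month 2: interest £60.28; balance after payment £4,623.03.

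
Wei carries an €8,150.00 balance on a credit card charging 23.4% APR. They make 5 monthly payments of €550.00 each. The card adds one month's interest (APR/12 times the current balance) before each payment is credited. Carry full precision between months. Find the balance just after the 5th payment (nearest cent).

€6,116.86

Monthly rate r = 23.4%/12 = 1.95% = 0.0195.
Each month: B ← B·(1+r) − €550.00.
Month 1: interest €158.93; balance after payment €7,758.92.
Month 2: interest €151.30; balance after payment €7,360.22.
Month 3: interest €143.52; balance after payment €6,953.75.
Month 4: interest €135.60; balance after payment €6,539.35.
Month 5: interest €127.52; balance after payment €6,116.86.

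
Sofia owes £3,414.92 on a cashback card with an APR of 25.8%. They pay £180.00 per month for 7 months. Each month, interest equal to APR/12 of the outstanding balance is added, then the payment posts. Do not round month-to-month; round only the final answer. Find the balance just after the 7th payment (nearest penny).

Monthly rate r = 25.8%/12 = 2.15% = 0.0215.
Each month: B ← B·(1+r) − £180.00.
Month 1: interest £73.42; balance after payment £3,308.34.
Month 2: interest £71.13; balance after payment £3,199.47.
Month 3: interest £68.79; balance after payment £3,088.26.
Month 4: interest £66.40; balance after payment £2,974.66.
Month 5: interest £63.96; balance after payment £2,858.61.
Month 6: interest £61.46; balance after payment £2,740.07.
Month 7: interest £58.91; balance after payment £2,618.98.

£2,618.98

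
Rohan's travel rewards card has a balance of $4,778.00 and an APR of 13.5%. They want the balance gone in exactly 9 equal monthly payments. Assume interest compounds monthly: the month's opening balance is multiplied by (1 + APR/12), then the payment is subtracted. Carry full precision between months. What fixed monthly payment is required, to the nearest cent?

$561.20

Monthly rate r = 13.5%/12 = 1.125% = 0.01125.
Level-payment amortization: P = B₀·r / (1 − (1+r)^(−n)) = 4778.00·0.01125 / (1 − 1.01125^(−9)).
Denominator 1 − (1+r)^(−9) = 0.0957819162.
P = 53.7525 / 0.0957819162 ≈ 561.20.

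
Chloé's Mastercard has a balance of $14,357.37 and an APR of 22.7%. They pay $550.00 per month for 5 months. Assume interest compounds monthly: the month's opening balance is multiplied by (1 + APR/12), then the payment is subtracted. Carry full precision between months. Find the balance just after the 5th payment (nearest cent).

$12,911.67

Monthly rate r = 22.7%/12 = 1.89167% = 0.0189167.
Each month: B ← B·(1+r) − $550.00.
Month 1: interest $271.59; balance after payment $14,078.96.
Month 2: interest $266.33; balance after payment $13,795.29.
Month 3: interest $260.96; balance after payment $13,506.25.
Month 4: interest $255.49; balance after payment $13,211.74.
Month 5: interest $249.92; balance after payment $12,911.67.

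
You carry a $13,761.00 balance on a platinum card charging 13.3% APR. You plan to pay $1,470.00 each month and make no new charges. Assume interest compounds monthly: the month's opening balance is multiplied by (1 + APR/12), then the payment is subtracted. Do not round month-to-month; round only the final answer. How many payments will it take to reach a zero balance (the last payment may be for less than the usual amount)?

Monthly rate r = 13.3%/12 = 1.10833% = 0.0110833.
Recurrence: B ← B·(1+r) − $1,470.00.
Month 1: interest $152.52; balance after payment $12,443.52.
Month 2: interest $137.92; balance after payment $11,111.43.
Closed form: n = −ln(1 − rB₀/P)/ln(1+r) = −ln(0.89625)/ln(1.01108) ≈ 9.938, so the balance reaches zero during payment 10.

10 months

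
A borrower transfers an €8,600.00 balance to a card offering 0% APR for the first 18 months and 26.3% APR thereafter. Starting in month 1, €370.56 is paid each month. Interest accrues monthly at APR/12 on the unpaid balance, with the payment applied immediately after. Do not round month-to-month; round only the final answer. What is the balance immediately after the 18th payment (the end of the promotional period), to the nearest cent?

€1,929.92

Promo months 1–18 at r₀ = 0%/12 = 0; months 19+ at r₁ = 26.3%/12 = 0.0219167.
After month 18 (no interest yet): B = €8,600.00 − 18·€370.56 = €1,929.92.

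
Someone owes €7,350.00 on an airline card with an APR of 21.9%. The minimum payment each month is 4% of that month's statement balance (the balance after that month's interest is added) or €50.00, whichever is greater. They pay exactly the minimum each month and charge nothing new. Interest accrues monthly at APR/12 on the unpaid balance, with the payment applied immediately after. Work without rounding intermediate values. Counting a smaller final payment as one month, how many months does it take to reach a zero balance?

Monthly rate r = 21.9%/12 = 1.825% = 0.01825.
While 4% of the post-interest balance exceeds €50.00, each month B ← (B·(1+r))·(1 − 0.04), i.e. B shrinks by the factor (1+r)·0.96 = 0.97752.
This holds for months 1–79. Entering month 80 the balance is €1,219.59; 4% of the post-interest balance is now below €50.00, so the flat €50.00 minimum applies from here.
From month 80 a fixed €50.00 at rate r clears €1,219.59 in 33 more payments. Total: 79 + 33 = 112 months.

112 months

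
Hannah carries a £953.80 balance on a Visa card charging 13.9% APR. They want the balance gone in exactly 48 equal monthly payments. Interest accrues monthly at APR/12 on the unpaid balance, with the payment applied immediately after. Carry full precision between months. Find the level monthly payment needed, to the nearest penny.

Monthly rate r = 13.9%/12 = 1.15833% = 0.0115833.
Level-payment amortization: P = B₀·r / (1 − (1+r)^(−n)) = 953.80·0.0115833 / (1 − 1.01158^(−48)).
Denominator 1 − (1+r)^(−48) = 0.424665971.
P = 11.0482 / 0.424665971 ≈ 26.02.

£26.02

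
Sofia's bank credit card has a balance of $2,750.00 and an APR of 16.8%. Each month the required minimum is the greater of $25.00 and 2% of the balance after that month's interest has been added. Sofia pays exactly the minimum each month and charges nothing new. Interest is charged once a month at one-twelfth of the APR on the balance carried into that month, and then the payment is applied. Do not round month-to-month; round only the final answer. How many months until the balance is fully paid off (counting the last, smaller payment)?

212 months

Monthly rate r = 16.8%/12 = 1.4% = 0.014.
While 2% of the post-interest balance exceeds $25.00, each month B ← (B·(1+r))·(1 − 0.02), i.e. B shrinks by the factor (1+r)·0.98 = 0.99372.
This holds for months 1–128. Entering month 129 the balance is $1,227.80; 2% of the post-interest balance is now below $25.00, so the flat $25.00 minimum applies from here.
From month 129 a fixed $25.00 at rate r clears $1,227.80 in 84 more payments. Total: 128 + 84 = 212 months.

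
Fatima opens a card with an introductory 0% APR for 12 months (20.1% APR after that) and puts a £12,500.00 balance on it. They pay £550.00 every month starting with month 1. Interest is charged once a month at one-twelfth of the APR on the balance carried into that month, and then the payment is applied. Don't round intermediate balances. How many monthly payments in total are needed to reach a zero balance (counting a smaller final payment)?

24 months

Promo months 1–12 at r₀ = 0%/12 = 0; months 13+ at r₁ = 20.1%/12 = 0.01675.
After month 12 (no interest yet): B = £12,500.00 − 12·£550.00 = £5,900.00.
Then at r₁ with £550.00/mo: n₂ = −ln(1 − r₁·B/P)/ln(1+r₁) ≈ 11.92 → 12 more payments.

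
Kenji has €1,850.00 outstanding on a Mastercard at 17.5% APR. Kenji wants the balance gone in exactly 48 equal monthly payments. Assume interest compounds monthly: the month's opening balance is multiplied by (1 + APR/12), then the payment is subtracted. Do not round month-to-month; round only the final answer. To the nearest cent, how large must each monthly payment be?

€53.86

Monthly rate r = 17.5%/12 = 1.45833% = 0.0145833.
Level-payment amortization: P = B₀·r / (1 − (1+r)^(−n)) = 1850.00·0.0145833 / (1 − 1.01458^(−48)).
Denominator 1 − (1+r)^(−48) = 0.500898063.
P = 26.9792 / 0.500898063 ≈ 53.86.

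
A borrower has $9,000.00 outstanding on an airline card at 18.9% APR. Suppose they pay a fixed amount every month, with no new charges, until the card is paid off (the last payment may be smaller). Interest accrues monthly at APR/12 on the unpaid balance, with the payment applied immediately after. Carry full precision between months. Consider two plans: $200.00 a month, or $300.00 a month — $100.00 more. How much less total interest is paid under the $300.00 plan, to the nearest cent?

Monthly rate r = 18.9%/12 = 1.575% = 0.01575.
At $200.00/mo: n = ⌈−ln(1 − rB₀/P)/ln(1+r)⌉ = 79 payments (last $187.55); total interest = total paid − $9,000.00 = $6,787.55.
At $300.00/mo: 41 payments (last $278.82); total interest $3,278.82.
Interest saved = $6,787.55 − $3,278.82 = $3,508.73.

$3,508.73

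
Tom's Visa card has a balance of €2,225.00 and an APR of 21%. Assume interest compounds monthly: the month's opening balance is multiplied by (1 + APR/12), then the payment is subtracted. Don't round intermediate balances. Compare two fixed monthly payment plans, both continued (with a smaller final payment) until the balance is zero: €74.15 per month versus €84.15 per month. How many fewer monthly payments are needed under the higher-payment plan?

7 fewer payments

Monthly rate r = 21%/12 = 1.75% = 0.0175.
At €74.15/mo: n = ⌈−ln(1 − rB₀/P)/ln(1+r)⌉ = 43 payments (last €68.63); total interest = total paid − €2,225.00 = €957.93.
At €84.15/mo: 36 payments (last €68.14); total interest €788.39.
Payments saved = 43 − 36 = 7.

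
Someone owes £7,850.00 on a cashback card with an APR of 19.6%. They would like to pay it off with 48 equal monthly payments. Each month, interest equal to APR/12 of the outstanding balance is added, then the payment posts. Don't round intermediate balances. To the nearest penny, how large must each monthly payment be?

£237.21

Monthly rate r = 19.6%/12 = 1.63333% = 0.0163333.
Level-payment amortization: P = B₀·r / (1 − (1+r)^(−n)) = 7850.00·0.0163333 / (1 − 1.01633^(−48)).
Denominator 1 − (1+r)^(−48) = 0.540522915.
P = 128.217 / 0.540522915 ≈ 237.21.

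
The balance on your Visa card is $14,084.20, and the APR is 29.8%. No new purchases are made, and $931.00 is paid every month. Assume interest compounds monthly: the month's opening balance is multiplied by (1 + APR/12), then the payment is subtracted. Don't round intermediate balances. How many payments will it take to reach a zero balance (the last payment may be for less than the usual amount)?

20 months

Monthly rate r = 29.8%/12 = 2.48333% = 0.0248333.
Recurrence: B ← B·(1+r) − $931.00.
Month 1: interest $349.76; balance after payment $13,502.96.
Month 2: interest $335.32; balance after payment $12,907.28.
Closed form: n = −ln(1 − rB₀/P)/ln(1+r) = −ln(0.62432)/ln(1.02483) ≈ 19.205, so the balance reaches zero during payment 20.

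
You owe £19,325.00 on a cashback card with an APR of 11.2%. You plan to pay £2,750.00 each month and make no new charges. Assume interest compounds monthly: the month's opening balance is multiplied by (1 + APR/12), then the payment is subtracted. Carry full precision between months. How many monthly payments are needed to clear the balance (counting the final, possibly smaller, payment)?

8 payments

Monthly rate r = 11.2%/12 = 0.933333% = 0.00933333.
Recurrence: B ← B·(1+r) − £2,750.00.
Month 1: interest £180.37; balance after payment £16,755.37.
Month 2: interest £156.38; balance after payment £14,161.75.
Closed form: n = −ln(1 − rB₀/P)/ln(1+r) = −ln(0.93441)/ln(1.00933) ≈ 7.302, so the balance reaches zero during payment 8.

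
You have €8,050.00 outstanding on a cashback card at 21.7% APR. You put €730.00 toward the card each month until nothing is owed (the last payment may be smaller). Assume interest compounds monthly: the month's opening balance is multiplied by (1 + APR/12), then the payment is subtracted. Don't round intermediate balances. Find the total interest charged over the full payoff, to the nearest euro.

€1,011

Monthly rate r = 21.7%/12 = 1.80833% = 0.0180833.
Payoff takes n = ⌈−ln(1 − rB₀/P)/ln(1+r)⌉ = ⌈12.410⌉ = 13 payments; the last is €300.87.
Total paid = 12·€730.00 + €300.87 = €9,060.87.
Total interest = total paid − principal = €9,060.87 − €8,050.00 = €1,010.87.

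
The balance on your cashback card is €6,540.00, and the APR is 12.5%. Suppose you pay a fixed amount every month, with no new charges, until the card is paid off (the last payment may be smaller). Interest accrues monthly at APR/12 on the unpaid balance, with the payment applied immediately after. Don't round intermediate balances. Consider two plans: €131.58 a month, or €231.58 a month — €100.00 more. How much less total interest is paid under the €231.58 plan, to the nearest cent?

€1,474.34

Monthly rate r = 12.5%/12 = 1.04167% = 0.0104167.
At €131.58/mo: n = ⌈−ln(1 − rB₀/P)/ln(1+r)⌉ = 71 payments (last €49.54); total interest = total paid − €6,540.00 = €2,720.14.
At €231.58/mo: 34 payments (last €143.66); total interest €1,245.80.
Interest saved = €2,720.14 − €1,245.80 = €1,474.34.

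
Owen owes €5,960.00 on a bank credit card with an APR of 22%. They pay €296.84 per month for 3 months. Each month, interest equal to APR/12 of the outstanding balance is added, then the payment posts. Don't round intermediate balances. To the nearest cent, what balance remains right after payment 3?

Monthly rate r = 22%/12 = 1.83333% = 0.0183333.
Each month: B ← B·(1+r) − €296.84.
Month 1: interest €109.27; balance after payment €5,772.43.
Month 2: interest €105.83; balance after payment €5,581.41.
Month 3: interest €102.33; balance after payment €5,386.90.

€5,386.90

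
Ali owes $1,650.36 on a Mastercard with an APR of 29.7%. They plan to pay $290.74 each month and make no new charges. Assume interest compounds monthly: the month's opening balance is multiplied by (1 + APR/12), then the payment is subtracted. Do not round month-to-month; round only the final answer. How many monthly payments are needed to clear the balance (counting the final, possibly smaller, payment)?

7 payments

Monthly rate r = 29.7%/12 = 2.475% = 0.02475.
Recurrence: B ← B·(1+r) − $290.74.
Month 1: interest $40.85; balance after payment $1,400.47.
Month 2: interest $34.66; balance after payment $1,144.39.
Closed form: n = −ln(1 − rB₀/P)/ln(1+r) = −ln(0.85951)/ln(1.02475) ≈ 6.192, so the balance reaches zero during payment 7.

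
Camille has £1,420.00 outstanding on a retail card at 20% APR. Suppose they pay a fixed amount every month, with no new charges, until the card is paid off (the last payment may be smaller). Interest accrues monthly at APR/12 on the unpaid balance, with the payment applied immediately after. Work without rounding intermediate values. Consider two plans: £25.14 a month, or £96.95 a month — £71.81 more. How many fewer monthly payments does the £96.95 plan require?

155 fewer payments

Monthly rate r = 20%/12 = 1.66667% = 0.0166667.
At £25.14/mo: n = ⌈−ln(1 − rB₀/P)/ln(1+r)⌉ = 172 payments (last £15.90); total interest = total paid − £1,420.00 = £2,894.84.
At £96.95/mo: 17 payments (last £90.34); total interest £221.54.
Payments saved = 172 − 17 = 155.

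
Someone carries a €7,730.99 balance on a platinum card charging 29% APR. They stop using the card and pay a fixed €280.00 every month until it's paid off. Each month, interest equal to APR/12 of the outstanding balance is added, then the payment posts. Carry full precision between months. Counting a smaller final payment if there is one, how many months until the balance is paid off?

47 payments

Monthly rate r = 29%/12 = 2.41667% = 0.0241667.
Recurrence: B ← B·(1+r) − €280.00.
Month 1: interest €186.83; balance after payment €7,637.82.
Month 2: interest €184.58; balance after payment €7,542.40.
Closed form: n = −ln(1 − rB₀/P)/ln(1+r) = −ln(0.33274)/ln(1.02417) ≈ 46.081, so the balance reaches zero during payment 47.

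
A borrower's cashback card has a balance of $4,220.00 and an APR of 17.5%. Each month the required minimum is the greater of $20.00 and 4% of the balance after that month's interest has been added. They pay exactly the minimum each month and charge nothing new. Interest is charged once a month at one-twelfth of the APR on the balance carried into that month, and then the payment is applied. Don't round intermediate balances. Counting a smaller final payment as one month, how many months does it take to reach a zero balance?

113 months

Monthly rate r = 17.5%/12 = 1.45833% = 0.0145833.
While 4% of the post-interest balance exceeds $20.00, each month B ← (B·(1+r))·(1 − 0.04), i.e. B shrinks by the factor (1+r)·0.96 = 0.974.
This holds for months 1–82. Entering month 83 the balance is $486.57; 4% of the post-interest balance is now below $20.00, so the flat $20.00 minimum applies from here.
From month 83 a fixed $20.00 at rate r clears $486.57 in 31 more payments. Total: 82 + 31 = 113 months.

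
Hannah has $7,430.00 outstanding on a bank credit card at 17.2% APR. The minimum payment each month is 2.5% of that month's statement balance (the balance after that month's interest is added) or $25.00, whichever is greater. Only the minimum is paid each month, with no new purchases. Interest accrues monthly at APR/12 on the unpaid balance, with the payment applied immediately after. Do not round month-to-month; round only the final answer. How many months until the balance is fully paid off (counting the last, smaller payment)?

241 months

Monthly rate r = 17.2%/12 = 1.43333% = 0.0143333.
While 2.5% of the post-interest balance exceeds $25.00, each month B ← (B·(1+r))·(1 − 0.025), i.e. B shrinks by the factor (1+r)·0.975 = 0.98897.
This holds for months 1–183. Entering month 184 the balance is $977.01; 2.5% of the post-interest balance is now below $25.00, so the flat $25.00 minimum applies from here.
From month 184 a fixed $25.00 at rate r clears $977.01 in 58 more payments. Total: 183 + 58 = 241 months.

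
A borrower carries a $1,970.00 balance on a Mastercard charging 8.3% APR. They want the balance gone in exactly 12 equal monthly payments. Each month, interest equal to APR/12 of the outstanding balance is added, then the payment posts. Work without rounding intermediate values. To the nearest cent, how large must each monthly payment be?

Monthly rate r = 8.3%/12 = 0.691667% = 0.00691667.
Level-payment amortization: P = B₀·r / (1 − (1+r)^(−n)) = 1970.00·0.00691667 / (1 − 1.00692^(−12)).
Denominator 1 − (1+r)^(−12) = 0.079385848.
P = 13.6258 / 0.079385848 ≈ 171.64.

$171.64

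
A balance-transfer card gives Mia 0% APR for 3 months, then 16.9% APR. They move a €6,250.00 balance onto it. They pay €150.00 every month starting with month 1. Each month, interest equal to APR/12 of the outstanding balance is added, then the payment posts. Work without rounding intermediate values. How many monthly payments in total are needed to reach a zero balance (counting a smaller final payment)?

60 payments

Promo months 1–3 at r₀ = 0%/12 = 0; months 4+ at r₁ = 16.9%/12 = 0.0140833.
After month 3 (no interest yet): B = €6,250.00 − 3·€150.00 = €5,800.00.
Then at r₁ with €150.00/mo: n₂ = −ln(1 − r₁·B/P)/ln(1+r₁) ≈ 56.24 → 57 more payments.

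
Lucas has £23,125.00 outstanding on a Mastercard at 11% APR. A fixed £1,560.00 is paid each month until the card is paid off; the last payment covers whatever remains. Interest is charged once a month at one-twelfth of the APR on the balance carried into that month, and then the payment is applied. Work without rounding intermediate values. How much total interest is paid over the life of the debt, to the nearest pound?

Monthly rate r = 11%/12 = 0.916667% = 0.00916667.
Payoff takes n = ⌈−ln(1 − rB₀/P)/ln(1+r)⌉ = ⌈16.005⌉ = 17 payments; the last is £8.56.
Total paid = 16·£1,560.00 + £8.56 = £24,968.56.
Total interest = total paid − principal = £24,968.56 − £23,125.00 = £1,843.56.

£1,844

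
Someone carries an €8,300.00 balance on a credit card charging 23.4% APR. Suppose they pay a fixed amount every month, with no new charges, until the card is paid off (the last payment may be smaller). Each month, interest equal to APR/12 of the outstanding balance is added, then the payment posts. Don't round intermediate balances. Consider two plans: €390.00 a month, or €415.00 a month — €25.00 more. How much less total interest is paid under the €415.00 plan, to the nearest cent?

€204.92

Monthly rate r = 23.4%/12 = 1.95% = 0.0195.
At €390.00/mo: n = ⌈−ln(1 − rB₀/P)/ln(1+r)⌉ = 28 payments (last €297.76); total interest = total paid − €8,300.00 = €2,527.76.
At €415.00/mo: 26 payments (last €247.84); total interest €2,322.84.
Interest saved = €2,527.76 − €2,322.84 = €204.92.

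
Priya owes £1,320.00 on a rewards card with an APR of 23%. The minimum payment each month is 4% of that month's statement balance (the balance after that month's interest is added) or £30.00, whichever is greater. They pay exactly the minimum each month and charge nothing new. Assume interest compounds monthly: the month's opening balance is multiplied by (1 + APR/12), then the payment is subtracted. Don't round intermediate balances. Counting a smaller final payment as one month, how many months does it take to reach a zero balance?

61 months

Monthly rate r = 23%/12 = 1.91667% = 0.0191667.
While 4% of the post-interest balance exceeds £30.00, each month B ← (B·(1+r))·(1 − 0.04), i.e. B shrinks by the factor (1+r)·0.96 = 0.9784.
This holds for months 1–27. Entering month 28 the balance is £732.01; 4% of the post-interest balance is now below £30.00, so the flat £30.00 minimum applies from here.
From month 28 a fixed £30.00 at rate r clears £732.01 in 34 more payments. Total: 27 + 34 = 61 months.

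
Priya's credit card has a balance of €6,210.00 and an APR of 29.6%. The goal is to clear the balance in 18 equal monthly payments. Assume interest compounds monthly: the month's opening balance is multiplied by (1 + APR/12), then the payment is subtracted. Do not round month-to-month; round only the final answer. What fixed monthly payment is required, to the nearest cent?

Monthly rate r = 29.6%/12 = 2.46667% = 0.0246667.
Level-payment amortization: P = B₀·r / (1 − (1+r)^(−n)) = 6210.00·0.0246667 / (1 − 1.02467^(−18)).
Denominator 1 − (1+r)^(−18) = 0.355069304.
P = 153.18 / 0.355069304 ≈ 431.41.

€431.41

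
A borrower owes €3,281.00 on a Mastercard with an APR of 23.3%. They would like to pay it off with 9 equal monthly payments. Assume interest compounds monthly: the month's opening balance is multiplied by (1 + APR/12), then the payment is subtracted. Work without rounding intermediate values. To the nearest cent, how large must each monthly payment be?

€400.85

Monthly rate r = 23.3%/12 = 1.94167% = 0.0194167.
Level-payment amortization: P = B₀·r / (1 − (1+r)^(−n)) = 3281.00·0.0194167 / (1 − 1.01942^(−9)).
Denominator 1 − (1+r)^(−9) = 0.158925564.
P = 63.7061 / 0.158925564 ≈ 400.85.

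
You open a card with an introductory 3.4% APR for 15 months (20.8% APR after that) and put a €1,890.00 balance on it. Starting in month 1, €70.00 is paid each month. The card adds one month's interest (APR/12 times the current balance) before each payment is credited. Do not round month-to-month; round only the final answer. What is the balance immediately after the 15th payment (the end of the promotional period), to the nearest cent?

€900.85

Promo months 1–15 at r₀ = 3.4%/12 = 0.00283333; months 16+ at r₁ = 20.8%/12 = 0.0173333.
After month 15: iterate B ← B·(1+r₀) − €70.00 for 15 months → €900.85.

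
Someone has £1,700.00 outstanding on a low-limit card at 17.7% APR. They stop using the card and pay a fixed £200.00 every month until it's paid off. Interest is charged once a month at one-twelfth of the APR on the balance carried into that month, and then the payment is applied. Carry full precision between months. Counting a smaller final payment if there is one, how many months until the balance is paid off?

Monthly rate r = 17.7%/12 = 1.475% = 0.01475.
Recurrence: B ← B·(1+r) − £200.00.
Month 1: interest £25.07; balance after payment £1,525.08.
Month 2: interest £22.49; balance after payment £1,347.57.
Closed form: n = −ln(1 − rB₀/P)/ln(1+r) = −ln(0.87462)/ln(1.01475) ≈ 9.149, so the balance reaches zero during payment 10.

10 months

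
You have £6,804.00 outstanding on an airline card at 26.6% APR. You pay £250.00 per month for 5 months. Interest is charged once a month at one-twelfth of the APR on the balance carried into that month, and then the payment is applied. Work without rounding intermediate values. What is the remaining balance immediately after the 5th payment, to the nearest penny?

Monthly rate r = 26.6%/12 = 2.21667% = 0.0221667.
Each month: B ← B·(1+r) − £250.00.
Month 1: interest £150.82; balance after payment £6,704.82.
Month 2: interest £148.62; balance after payment £6,603.45.
Month 3: interest £146.38; balance after payment £6,499.82.
Month 4: interest £144.08; balance after payment £6,393.90.
Month 5: interest £141.73; balance after payment £6,285.63.

£6,285.63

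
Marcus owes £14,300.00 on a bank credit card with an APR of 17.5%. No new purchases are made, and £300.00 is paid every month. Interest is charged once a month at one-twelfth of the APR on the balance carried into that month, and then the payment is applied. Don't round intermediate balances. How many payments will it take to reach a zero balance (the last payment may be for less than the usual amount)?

Monthly rate r = 17.5%/12 = 1.45833% = 0.0145833.
Recurrence: B ← B·(1+r) − £300.00.
Month 1: interest £208.54; balance after payment £14,208.54.
Month 2: interest £207.21; balance after payment £14,115.75.
Closed form: n = −ln(1 − rB₀/P)/ln(1+r) = −ln(0.30486)/ln(1.01458) ≈ 82.048, so the balance reaches zero during payment 83.

83 payments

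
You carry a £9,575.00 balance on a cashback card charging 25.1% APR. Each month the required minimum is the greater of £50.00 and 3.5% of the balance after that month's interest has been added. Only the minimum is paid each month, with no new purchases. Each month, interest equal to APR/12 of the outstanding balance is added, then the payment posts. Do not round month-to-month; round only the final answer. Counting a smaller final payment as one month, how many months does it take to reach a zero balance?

172 months

Monthly rate r = 25.1%/12 = 2.09167% = 0.0209167.
While 3.5% of the post-interest balance exceeds £50.00, each month B ← (B·(1+r))·(1 − 0.035), i.e. B shrinks by the factor (1+r)·0.965 = 0.98518.
This holds for months 1–129. Entering month 130 the balance is £1,396.08; 3.5% of the post-interest balance is now below £50.00, so the flat £50.00 minimum applies from here.
From month 130 a fixed £50.00 at rate r clears £1,396.08 in 43 more payments. Total: 129 + 43 = 172 months.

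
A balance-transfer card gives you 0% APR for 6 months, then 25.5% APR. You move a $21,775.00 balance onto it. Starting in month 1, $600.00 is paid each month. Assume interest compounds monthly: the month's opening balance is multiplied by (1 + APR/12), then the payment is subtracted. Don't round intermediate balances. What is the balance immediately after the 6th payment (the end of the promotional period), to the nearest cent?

Promo months 1–6 at r₀ = 0%/12 = 0; months 7+ at r₁ = 25.5%/12 = 0.02125.
After month 6 (no interest yet): B = $21,775.00 − 6·$600.00 = $18,175.00.

$18,175.00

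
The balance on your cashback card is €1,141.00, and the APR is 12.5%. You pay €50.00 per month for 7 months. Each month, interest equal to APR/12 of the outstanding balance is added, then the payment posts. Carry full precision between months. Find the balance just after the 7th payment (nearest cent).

Monthly rate r = 12.5%/12 = 1.04167% = 0.0104167.
Each month: B ← B·(1+r) − €50.00.
Month 1: interest €11.89; balance after payment €1,102.89.
Month 2: interest €11.49; balance after payment €1,064.37.
Month 3: interest €11.09; balance after payment €1,025.46.
Month 4: interest €10.68; balance after payment €986.14.
Month 5: interest €10.27; balance after payment €946.42.
Month 6: interest €9.86; balance after payment €906.27.
Month 7: interest €9.44; balance after payment €865.71.

€865.71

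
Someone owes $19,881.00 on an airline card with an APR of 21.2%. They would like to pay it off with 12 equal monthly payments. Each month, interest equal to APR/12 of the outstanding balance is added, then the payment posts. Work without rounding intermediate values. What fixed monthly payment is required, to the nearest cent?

Monthly rate r = 21.2%/12 = 1.76667% = 0.0176667.
Level-payment amortization: P = B₀·r / (1 − (1+r)^(−n)) = 19881.00·0.0176667 / (1 − 1.01767^(−12)).
Denominator 1 − (1+r)^(−12) = 0.189536604.
P = 351.231 / 0.189536604 ≈ 1853.10.

$1,853.10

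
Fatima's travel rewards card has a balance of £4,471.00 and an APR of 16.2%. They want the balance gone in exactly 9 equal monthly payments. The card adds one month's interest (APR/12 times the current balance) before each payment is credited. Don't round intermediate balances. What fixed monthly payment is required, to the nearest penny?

Monthly rate r = 16.2%/12 = 1.35% = 0.0135.
Level-payment amortization: P = B₀·r / (1 − (1+r)^(−n)) = 4471.00·0.0135 / (1 − 1.0135^(−9)).
Denominator 1 − (1+r)^(−9) = 0.11368883.
P = 60.3585 / 0.11368883 ≈ 530.91.

£530.91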